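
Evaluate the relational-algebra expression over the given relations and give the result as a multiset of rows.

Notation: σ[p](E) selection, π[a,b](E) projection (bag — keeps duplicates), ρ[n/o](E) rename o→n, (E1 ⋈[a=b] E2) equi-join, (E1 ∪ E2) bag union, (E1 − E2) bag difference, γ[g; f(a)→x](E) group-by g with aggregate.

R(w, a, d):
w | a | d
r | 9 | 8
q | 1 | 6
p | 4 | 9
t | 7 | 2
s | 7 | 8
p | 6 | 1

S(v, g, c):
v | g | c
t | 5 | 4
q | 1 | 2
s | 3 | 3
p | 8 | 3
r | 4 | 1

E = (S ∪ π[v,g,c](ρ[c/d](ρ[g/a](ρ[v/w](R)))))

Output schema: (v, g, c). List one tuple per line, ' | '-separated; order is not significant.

Subexpression sizes:
  S → 5
  R → 6
  ρ[v/w](R) → 6
  ρ[g/a](ρ[v/w](R)) → 6
  ρ[c/d](ρ[g/a](ρ[v/w](R))) → 6
  π[v,g,c](ρ[c/d](ρ[g/a](ρ[v/w](R)))) → 6
  (S ∪ π[v,g,c](ρ[c/d](ρ[g/a](ρ[v/w](R))))) → 11

== RESULT ==
v | g | c
p | 4 | 9
p | 6 | 1
p | 8 | 3
q | 1 | 2
q | 1 | 6
r | 4 | 1
r | 9 | 8
s | 3 | 3
s | 7 | 8
t | 5 | 4
t | 7 | 2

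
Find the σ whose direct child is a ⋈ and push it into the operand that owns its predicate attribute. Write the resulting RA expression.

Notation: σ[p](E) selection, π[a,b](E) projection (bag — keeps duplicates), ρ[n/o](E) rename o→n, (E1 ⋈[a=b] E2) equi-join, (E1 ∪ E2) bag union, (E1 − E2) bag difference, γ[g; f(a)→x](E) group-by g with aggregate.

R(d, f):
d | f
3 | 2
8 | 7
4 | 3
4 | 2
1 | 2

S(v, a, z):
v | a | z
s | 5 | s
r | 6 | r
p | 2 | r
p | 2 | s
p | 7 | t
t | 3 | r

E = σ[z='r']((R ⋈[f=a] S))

σ filters on z, owned by the right side.
E' = (R ⋈[f=a] σ[z='r'](S))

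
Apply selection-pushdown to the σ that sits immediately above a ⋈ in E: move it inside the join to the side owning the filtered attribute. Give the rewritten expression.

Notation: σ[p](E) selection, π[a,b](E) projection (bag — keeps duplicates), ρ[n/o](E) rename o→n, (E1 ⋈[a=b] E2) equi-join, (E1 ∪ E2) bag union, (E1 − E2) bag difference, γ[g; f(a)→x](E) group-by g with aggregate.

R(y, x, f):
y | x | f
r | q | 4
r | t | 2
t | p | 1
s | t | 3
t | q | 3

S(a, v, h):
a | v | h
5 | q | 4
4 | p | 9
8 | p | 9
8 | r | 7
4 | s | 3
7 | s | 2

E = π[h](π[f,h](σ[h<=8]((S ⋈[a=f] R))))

σ filters on h, owned by the left side.
E' = π[h](π[f,h]((σ[h<=8](S) ⋈[a=f] R)))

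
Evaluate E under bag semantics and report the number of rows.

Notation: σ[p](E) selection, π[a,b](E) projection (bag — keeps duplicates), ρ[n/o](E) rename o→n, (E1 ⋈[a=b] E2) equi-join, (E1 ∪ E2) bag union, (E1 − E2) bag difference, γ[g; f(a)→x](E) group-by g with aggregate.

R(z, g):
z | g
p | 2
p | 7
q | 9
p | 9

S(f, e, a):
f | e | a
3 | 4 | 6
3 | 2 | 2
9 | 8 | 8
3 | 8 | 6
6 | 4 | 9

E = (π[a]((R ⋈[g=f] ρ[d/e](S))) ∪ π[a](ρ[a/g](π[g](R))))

Subexpression sizes:
  R → 4
  S → 5
  ρ[d/e](S) → 5
  (R ⋈[g=f] ρ[d/e](S)) → 2
  π[a]((R ⋈[g=f] ρ[d/e](S))) → 2
  R → 4
  π[g](R) → 4
  ρ[a/g](π[g](R)) → 4
  π[a](ρ[a/g](π[g](R))) → 4
  (π[a]((R ⋈[g=f] ρ[d/e](S))) ∪ π[a](ρ[a/g](π[g](R)))) → 6

|E| = 6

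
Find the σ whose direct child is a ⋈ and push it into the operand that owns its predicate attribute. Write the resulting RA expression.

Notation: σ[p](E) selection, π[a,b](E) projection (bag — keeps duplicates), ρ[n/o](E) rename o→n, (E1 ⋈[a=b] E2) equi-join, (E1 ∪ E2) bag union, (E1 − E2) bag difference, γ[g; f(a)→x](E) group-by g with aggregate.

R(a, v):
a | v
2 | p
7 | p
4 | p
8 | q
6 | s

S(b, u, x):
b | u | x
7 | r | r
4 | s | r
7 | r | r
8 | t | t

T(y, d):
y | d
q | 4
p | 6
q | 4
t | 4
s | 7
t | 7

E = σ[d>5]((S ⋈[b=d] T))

σ filters on d, owned by the right side.
E' = (S ⋈[b=d] σ[d>5](T))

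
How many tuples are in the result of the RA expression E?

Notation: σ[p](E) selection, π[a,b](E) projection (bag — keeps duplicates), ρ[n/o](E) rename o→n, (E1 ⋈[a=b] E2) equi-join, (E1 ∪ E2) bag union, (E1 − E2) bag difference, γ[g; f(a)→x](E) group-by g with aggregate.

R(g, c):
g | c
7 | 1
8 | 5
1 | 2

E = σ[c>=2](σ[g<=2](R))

Stepwise |·|:
  R → 3
  σ[g<=2](R) → 1
  σ[c>=2](σ[g<=2](R)) → 1

|E| = 1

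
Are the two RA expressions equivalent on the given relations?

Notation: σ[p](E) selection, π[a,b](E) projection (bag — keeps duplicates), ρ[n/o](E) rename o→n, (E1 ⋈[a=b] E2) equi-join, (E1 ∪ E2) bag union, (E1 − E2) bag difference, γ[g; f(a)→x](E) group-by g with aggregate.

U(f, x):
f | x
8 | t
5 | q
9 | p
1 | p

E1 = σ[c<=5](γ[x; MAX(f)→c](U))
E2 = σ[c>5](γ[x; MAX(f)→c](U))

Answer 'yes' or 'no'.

E1 row counts bottom-up:
  U → 4
  γ[x; MAX(f)→c](U) → 3
  σ[c<=5](γ[x; MAX(f)→c](U)) → 1
E2 row counts bottom-up:
  U → 4
  γ[x; MAX(f)→c](U) → 3
  σ[c>5](γ[x; MAX(f)→c](U)) → 2

E1 result:
x | c
q | 5
E2 result:
x | c
p | 9
t | 8
Witness: ('p', 9) appears 0× in E1 but 1× in E2.

no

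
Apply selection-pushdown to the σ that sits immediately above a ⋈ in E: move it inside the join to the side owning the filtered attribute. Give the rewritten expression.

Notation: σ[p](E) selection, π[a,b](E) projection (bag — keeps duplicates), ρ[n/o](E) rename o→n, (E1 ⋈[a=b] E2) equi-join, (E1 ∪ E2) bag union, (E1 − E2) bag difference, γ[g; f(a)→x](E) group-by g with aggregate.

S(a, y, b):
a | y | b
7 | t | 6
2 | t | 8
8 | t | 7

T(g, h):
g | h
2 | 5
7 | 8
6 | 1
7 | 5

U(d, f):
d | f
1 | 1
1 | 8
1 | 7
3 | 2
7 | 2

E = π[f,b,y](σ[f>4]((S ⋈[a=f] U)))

σ filters on f, owned by the right side.
E' = π[f,b,y]((S ⋈[a=f] σ[f>4](U)))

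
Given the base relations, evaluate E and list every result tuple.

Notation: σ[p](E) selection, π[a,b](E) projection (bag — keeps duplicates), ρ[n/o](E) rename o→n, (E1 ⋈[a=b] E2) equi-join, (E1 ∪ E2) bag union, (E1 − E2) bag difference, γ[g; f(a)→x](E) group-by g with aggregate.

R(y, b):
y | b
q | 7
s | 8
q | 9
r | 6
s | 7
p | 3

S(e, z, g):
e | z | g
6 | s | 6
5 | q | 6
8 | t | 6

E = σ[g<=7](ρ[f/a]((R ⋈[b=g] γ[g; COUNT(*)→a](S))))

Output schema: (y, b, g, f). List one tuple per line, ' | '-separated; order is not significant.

Per-node cardinality:
  R → 6
  S → 3
  γ[g; COUNT(*)→a](S) → 1
  (R ⋈[b=g] γ[g; COUNT(*)→a](S)) → 1
  ρ[f/a]((R ⋈[b=g] γ[g; COUNT(*)→a](S))) → 1
  σ[g<=7](ρ[f/a]((R ⋈[b=g] γ[g; COUNT(*)→a](S)))) → 1

== RESULT ==
y | b | g | f
r | 6 | 6 | 3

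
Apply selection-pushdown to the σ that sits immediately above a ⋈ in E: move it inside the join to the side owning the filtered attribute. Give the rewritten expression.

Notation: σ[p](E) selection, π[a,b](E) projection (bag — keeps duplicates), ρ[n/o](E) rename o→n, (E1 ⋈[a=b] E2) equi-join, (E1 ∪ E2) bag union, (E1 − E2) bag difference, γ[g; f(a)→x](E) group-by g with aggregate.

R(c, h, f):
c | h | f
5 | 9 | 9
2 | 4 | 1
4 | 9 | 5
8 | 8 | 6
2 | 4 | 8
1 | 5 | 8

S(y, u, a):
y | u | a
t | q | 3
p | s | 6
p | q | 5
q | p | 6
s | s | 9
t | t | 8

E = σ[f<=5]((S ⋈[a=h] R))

σ filters on f, owned by the right side.
E' = (S ⋈[a=h] σ[f<=5](R))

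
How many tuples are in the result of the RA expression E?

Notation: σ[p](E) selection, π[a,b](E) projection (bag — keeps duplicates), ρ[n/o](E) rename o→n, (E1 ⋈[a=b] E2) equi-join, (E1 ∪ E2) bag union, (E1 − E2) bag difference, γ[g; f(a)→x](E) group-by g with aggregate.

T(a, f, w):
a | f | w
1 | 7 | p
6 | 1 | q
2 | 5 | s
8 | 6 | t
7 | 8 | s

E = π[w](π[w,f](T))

Subexpression sizes:
  T → 5
  π[w,f](T) → 5
  π[w](π[w,f](T)) → 5

|E| = 5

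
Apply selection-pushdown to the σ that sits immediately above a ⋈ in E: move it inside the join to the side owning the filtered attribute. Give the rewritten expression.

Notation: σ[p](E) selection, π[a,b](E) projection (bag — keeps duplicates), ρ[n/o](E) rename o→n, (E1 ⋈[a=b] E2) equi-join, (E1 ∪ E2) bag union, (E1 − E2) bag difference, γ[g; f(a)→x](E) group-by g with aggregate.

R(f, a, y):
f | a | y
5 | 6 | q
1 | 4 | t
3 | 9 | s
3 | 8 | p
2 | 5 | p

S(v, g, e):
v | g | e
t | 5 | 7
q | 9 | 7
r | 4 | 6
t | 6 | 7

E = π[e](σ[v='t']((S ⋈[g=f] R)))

σ filters on v, owned by the left side.
E' = π[e]((σ[v='t'](S) ⋈[g=f] R))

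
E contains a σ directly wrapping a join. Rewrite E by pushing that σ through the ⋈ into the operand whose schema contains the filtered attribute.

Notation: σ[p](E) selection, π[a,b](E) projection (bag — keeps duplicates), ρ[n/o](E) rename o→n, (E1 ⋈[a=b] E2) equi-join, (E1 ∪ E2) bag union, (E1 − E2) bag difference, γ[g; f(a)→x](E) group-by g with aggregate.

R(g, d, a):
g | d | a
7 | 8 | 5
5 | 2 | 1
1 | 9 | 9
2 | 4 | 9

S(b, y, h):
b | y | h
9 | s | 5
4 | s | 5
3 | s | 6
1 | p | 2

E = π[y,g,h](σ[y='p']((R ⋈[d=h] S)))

σ filters on y, owned by the right side.
E' = π[y,g,h]((R ⋈[d=h] σ[y='p'](S)))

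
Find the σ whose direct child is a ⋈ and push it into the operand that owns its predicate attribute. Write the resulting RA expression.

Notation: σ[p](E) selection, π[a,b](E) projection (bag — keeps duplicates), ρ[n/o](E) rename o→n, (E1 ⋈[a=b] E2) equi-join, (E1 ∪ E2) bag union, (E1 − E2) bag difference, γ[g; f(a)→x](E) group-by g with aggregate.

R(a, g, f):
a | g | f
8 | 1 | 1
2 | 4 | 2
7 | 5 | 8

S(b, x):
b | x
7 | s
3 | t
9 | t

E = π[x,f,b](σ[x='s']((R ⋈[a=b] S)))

σ filters on x, owned by the right side.
E' = π[x,f,b]((R ⋈[a=b] σ[x='s'](S)))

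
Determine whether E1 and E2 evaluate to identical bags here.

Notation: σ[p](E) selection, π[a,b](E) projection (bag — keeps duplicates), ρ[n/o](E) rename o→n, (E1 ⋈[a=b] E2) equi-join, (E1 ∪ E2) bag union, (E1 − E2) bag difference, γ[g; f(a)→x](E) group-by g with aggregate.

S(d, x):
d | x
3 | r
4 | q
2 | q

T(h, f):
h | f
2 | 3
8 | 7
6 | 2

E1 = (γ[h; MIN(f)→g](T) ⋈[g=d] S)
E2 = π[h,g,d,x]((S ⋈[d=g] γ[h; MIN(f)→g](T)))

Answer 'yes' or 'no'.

E1 per-node cardinality:
  T → 3
  γ[h; MIN(f)→g](T) → 3
  S → 3
  (γ[h; MIN(f)→g](T) ⋈[g=d] S) → 2
E2 per-node cardinality:
  S → 3
  T → 3
  γ[h; MIN(f)→g](T) → 3
  (S ⋈[d=g] γ[h; MIN(f)→g](T)) → 2
  π[h,g,d,x]((S ⋈[d=g] γ[h; MIN(f)→g](T))) → 2

E1 and E2 produce the same multiset:
h | g | d | x
2 | 3 | 3 | r
6 | 2 | 2 | q

yes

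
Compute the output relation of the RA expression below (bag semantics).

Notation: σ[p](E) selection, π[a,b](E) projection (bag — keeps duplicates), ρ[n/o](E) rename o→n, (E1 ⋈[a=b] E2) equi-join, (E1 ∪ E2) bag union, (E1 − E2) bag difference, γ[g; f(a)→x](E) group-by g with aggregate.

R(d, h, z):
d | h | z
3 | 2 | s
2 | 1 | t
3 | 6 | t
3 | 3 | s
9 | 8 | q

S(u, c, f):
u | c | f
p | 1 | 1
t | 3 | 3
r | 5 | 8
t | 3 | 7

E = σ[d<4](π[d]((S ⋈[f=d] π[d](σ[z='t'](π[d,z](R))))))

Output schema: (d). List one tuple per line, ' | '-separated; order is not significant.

Per-node cardinality:
  S → 4
  R → 5
  π[d,z](R) → 5
  σ[z='t'](π[d,z](R)) → 2
  π[d](σ[z='t'](π[d,z](R))) → 2
  (S ⋈[f=d] π[d](σ[z='t'](π[d,z](R)))) → 1
  π[d]((S ⋈[f=d] π[d](σ[z='t'](π[d,z](R))))) → 1
  σ[d<4](π[d]((S ⋈[f=d] π[d](σ[z='t'](π[d,z](R)))))) → 1

== RESULT ==
d
3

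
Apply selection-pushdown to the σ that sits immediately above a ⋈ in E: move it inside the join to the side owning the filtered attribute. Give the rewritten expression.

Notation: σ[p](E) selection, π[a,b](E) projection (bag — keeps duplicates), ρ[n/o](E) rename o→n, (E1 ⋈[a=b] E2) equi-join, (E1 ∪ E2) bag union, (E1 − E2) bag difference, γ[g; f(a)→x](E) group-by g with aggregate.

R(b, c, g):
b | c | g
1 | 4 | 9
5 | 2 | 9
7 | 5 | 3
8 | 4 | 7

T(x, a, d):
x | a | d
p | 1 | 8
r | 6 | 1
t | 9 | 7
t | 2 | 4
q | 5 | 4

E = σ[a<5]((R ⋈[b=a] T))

σ filters on a, owned by the right side.
E' = (R ⋈[b=a] σ[a<5](T))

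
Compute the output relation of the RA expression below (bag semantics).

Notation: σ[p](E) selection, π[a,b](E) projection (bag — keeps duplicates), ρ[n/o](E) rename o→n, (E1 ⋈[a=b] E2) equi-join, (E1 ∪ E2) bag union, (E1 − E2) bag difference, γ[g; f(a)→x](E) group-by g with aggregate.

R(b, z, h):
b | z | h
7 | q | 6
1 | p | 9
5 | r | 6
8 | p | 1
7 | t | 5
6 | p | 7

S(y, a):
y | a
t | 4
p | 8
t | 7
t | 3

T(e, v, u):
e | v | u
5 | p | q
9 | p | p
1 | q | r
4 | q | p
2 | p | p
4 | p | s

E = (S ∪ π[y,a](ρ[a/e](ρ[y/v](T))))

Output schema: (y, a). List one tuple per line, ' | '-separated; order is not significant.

Per-node cardinality:
  S → 4
  T → 6
  ρ[y/v](T) → 6
  ρ[a/e](ρ[y/v](T)) → 6
  π[y,a](ρ[a/e](ρ[y/v](T))) → 6
  (S ∪ π[y,a](ρ[a/e](ρ[y/v](T)))) → 10

== RESULT ==
y | a
p | 2
p | 4
p | 5
p | 8
p | 9
q | 1
q | 4
t | 3
t | 4
t | 7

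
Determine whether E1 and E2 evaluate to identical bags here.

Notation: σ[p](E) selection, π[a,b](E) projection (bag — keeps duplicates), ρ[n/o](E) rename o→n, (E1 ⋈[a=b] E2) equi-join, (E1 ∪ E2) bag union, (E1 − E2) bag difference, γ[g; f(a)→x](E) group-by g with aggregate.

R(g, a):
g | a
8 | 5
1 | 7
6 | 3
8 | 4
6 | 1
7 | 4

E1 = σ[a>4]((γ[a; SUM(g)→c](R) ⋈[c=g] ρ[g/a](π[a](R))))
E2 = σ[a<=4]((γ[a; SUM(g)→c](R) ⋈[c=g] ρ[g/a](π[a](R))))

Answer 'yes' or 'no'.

E1 row counts bottom-up:
  R → 6
  γ[a; SUM(g)→c](R) → 5
  R → 6
  π[a](R) → 6
  ρ[g/a](π[a](R)) → 6
  (γ[a; SUM(g)→c](R) ⋈[c=g] ρ[g/a](π[a](R))) → 1
  σ[a>4]((γ[a; SUM(g)→c](R) ⋈[c=g] ρ[g/a](π[a](R)))) → 1
E2 row counts bottom-up:
  R → 6
  γ[a; SUM(g)→c](R) → 5
  R → 6
  π[a](R) → 6
  ρ[g/a](π[a](R)) → 6
  (γ[a; SUM(g)→c](R) ⋈[c=g] ρ[g/a](π[a](R))) → 1
  σ[a<=4]((γ[a; SUM(g)→c](R) ⋈[c=g] ρ[g/a](π[a](R)))) → 0

E1 result:
a | c | g
7 | 1 | 1
E2 result:
a | c | g
(0 rows)
Witness: (7, 1, 1) appears 1× in E1 but 0× in E2.

no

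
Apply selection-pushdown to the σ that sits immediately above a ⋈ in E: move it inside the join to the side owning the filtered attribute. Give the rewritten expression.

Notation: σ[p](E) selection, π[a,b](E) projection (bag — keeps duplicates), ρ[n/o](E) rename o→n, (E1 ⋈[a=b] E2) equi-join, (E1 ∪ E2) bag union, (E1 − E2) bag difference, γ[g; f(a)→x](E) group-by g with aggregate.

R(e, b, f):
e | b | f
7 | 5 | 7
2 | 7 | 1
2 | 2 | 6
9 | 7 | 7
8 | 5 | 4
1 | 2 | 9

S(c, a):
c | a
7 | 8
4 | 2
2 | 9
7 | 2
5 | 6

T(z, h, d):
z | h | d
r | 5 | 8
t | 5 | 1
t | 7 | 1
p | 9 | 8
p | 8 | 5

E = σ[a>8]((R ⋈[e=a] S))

σ filters on a, owned by the right side.
E' = (R ⋈[e=a] σ[a>8](S))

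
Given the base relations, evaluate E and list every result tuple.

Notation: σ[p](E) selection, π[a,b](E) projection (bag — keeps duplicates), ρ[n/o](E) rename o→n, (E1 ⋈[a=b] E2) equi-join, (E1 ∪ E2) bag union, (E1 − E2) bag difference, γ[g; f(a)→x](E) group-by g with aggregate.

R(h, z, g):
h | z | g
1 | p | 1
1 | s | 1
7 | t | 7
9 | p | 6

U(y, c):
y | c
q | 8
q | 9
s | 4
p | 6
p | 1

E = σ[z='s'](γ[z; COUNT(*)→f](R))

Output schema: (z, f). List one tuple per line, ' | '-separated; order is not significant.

Stepwise |·|:
  R → 4
  γ[z; COUNT(*)→f](R) → 3
  σ[z='s'](γ[z; COUNT(*)→f](R)) → 1

== RESULT ==
z | f
s | 1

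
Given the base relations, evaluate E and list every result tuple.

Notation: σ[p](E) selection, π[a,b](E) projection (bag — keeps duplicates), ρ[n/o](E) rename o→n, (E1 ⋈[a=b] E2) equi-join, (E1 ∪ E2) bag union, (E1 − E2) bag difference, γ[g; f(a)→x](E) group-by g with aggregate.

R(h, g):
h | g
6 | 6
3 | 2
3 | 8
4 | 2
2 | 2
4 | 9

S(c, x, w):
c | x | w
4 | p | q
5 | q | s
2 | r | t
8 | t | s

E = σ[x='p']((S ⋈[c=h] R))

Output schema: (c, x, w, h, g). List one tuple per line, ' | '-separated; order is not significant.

Subexpression sizes:
  S → 4
  R → 6
  (S ⋈[c=h] R) → 3
  σ[x='p']((S ⋈[c=h] R)) → 2

== RESULT ==
c | x | w | h | g
4 | p | q | 4 | 2
4 | p | q | 4 | 9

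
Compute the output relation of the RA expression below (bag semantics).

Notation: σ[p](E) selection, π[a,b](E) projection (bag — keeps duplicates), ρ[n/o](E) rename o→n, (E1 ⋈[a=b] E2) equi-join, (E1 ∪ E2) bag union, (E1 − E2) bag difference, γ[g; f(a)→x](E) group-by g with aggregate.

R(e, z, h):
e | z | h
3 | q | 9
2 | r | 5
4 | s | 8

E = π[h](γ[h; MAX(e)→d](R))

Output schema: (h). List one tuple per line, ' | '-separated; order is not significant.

Per-node cardinality:
  R → 3
  γ[h; MAX(e)→d](R) → 3
  π[h](γ[h; MAX(e)→d](R)) → 3

== RESULT ==
h
5
8
9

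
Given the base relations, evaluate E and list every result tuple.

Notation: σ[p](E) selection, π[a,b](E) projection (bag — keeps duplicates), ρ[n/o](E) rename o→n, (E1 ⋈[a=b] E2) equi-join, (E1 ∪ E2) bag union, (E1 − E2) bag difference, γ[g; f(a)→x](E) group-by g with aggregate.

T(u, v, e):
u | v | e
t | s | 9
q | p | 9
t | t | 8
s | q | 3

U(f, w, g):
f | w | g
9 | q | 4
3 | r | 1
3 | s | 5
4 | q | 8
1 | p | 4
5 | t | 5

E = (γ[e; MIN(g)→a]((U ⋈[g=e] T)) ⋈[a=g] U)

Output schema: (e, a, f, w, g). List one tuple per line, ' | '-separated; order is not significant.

Stepwise |·|:
  U → 6
  T → 4
  (U ⋈[g=e] T) → 1
  γ[e; MIN(g)→a]((U ⋈[g=e] T)) → 1
  U → 6
  (γ[e; MIN(g)→a]((U ⋈[g=e] T)) ⋈[a=g] U) → 1

== RESULT ==
e | a | f | w | g
8 | 8 | 4 | q | 8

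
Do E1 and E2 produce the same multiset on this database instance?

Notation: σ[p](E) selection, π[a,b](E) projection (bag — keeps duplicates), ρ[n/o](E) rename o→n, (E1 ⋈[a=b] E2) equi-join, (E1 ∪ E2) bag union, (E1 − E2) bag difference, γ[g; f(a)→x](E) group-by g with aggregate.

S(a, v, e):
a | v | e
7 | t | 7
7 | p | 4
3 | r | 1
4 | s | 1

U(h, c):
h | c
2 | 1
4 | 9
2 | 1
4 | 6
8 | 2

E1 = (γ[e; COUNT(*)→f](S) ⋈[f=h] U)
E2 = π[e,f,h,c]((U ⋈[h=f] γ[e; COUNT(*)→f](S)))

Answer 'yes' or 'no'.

E1 row counts bottom-up:
  S → 4
  γ[e; COUNT(*)→f](S) → 3
  U → 5
  (γ[e; COUNT(*)→f](S) ⋈[f=h] U) → 2
E2 row counts bottom-up:
  U → 5
  S → 4
  γ[e; COUNT(*)→f](S) → 3
  (U ⋈[h=f] γ[e; COUNT(*)→f](S)) → 2
  π[e,f,h,c]((U ⋈[h=f] γ[e; COUNT(*)→f](S))) → 2

E1 and E2 produce the same multiset:
e | f | h | c
1 | 2 | 2 | 1
1 | 2 | 2 | 1

yes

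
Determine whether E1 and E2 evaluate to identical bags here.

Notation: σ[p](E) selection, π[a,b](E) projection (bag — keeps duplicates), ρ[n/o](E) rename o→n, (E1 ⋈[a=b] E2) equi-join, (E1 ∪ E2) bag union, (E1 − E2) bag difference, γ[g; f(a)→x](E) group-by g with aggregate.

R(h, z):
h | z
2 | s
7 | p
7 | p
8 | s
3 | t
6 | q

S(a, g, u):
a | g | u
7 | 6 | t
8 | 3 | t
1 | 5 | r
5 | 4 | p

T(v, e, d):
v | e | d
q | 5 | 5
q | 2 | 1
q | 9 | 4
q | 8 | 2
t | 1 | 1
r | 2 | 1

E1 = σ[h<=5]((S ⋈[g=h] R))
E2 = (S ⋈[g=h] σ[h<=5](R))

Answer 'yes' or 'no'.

E1 stepwise |·|:
  S → 4
  R → 6
  (S ⋈[g=h] R) → 2
  σ[h<=5]((S ⋈[g=h] R)) → 1
E2 stepwise |·|:
  S → 4
  R → 6
  σ[h<=5](R) → 2
  (S ⋈[g=h] σ[h<=5](R)) → 1

E1 and E2 produce the same multiset:
a | g | u | h | z
8 | 3 | t | 3 | t

yes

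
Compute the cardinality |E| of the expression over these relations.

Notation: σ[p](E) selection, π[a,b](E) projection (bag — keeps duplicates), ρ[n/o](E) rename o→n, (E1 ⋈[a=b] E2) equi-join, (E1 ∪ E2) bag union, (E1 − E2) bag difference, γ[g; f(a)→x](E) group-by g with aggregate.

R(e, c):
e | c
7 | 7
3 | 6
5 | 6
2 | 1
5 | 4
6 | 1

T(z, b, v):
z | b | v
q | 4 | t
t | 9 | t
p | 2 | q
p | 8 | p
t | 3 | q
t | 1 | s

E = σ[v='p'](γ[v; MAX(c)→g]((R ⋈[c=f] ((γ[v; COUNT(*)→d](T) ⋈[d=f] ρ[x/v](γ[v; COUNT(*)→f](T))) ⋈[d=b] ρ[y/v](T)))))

Subexpression sizes:
  R → 6
  T → 6
  γ[v; COUNT(*)→d](T) → 4
  T → 6
  γ[v; COUNT(*)→f](T) → 4
  ρ[x/v](γ[v; COUNT(*)→f](T)) → 4
  (γ[v; COUNT(*)→d](T) ⋈[d=f] ρ[x/v](γ[v; COUNT(*)→f](T))) → 8
  T → 6
  ρ[y/v](T) → 6
  ((γ[v; COUNT(*)→d](T) ⋈[d=f] ρ[x/v](γ[v; COUNT(*)→f](T))) ⋈[d=b] ρ[y/v](T)) → 8
  (R ⋈[c=f] ((γ[v; COUNT(*)→d](T) ⋈[d=f] ρ[x/v](γ[v; COUNT(*)→f](T))) ⋈[d=b] ρ[y/v](T))) → 8
  γ[v; MAX(c)→g]((R ⋈[c=f] ((γ[v; COUNT(*)→d](T) ⋈[d=f] ρ[x/v](γ[v; COUNT(*)→f](T))) ⋈[d=b] ρ[y/v](T)))) → 2
  σ[v='p'](γ[v; MAX(c)→g]((R ⋈[c=f] ((γ[v; COUNT(*)→d](T) ⋈[d=f] ρ[x/v](γ[v; COUNT(*)→f](T))) ⋈[d=b] ρ[y/v](T))))) → 1

|E| = 1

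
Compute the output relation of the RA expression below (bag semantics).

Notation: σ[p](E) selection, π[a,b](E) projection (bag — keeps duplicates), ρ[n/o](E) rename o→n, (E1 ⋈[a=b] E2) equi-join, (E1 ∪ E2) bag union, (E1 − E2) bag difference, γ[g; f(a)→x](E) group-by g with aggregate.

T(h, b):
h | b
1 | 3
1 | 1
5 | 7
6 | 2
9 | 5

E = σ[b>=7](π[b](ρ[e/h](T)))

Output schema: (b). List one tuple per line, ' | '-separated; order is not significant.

Per-node cardinality:
  T → 5
  ρ[e/h](T) → 5
  π[b](ρ[e/h](T)) → 5
  σ[b>=7](π[b](ρ[e/h](T))) → 1

== RESULT ==
b
7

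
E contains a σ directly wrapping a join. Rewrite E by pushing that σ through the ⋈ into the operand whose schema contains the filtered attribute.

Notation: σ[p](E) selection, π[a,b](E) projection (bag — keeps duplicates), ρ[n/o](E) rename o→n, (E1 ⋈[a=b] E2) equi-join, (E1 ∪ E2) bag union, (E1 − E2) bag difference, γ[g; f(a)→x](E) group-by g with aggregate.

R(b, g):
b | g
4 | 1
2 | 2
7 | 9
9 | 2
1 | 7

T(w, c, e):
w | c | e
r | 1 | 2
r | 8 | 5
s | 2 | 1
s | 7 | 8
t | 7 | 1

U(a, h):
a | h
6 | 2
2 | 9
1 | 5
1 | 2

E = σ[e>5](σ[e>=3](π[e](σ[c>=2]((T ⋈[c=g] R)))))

σ filters on c, owned by the left side.
E' = σ[e>5](σ[e>=3](π[e]((σ[c>=2](T) ⋈[c=g] R))))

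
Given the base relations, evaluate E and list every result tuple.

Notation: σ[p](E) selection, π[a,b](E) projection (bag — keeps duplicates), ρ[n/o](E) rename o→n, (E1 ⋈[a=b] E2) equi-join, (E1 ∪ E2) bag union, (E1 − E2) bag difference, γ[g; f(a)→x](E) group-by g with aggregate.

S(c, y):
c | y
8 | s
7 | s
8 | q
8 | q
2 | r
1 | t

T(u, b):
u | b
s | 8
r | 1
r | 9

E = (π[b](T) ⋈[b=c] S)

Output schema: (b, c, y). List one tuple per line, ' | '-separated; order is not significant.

Row counts bottom-up:
  T → 3
  π[b](T) → 3
  S → 6
  (π[b](T) ⋈[b=c] S) → 4

== RESULT ==
b | c | y
1 | 1 | t
8 | 8 | q
8 | 8 | q
8 | 8 | s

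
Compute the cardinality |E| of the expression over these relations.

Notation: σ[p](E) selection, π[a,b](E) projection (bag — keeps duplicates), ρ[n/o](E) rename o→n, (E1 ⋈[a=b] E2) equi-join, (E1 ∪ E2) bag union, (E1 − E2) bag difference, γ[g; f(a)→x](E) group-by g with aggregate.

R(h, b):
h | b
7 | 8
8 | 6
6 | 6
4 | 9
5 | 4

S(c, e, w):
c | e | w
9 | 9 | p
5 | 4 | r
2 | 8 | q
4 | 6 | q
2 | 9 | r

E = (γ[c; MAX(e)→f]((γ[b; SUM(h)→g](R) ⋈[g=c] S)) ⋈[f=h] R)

Subexpression sizes:
  R → 5
  γ[b; SUM(h)→g](R) → 4
  S → 5
  (γ[b; SUM(h)→g](R) ⋈[g=c] S) → 2
  γ[c; MAX(e)→f]((γ[b; SUM(h)→g](R) ⋈[g=c] S)) → 2
  R → 5
  (γ[c; MAX(e)→f]((γ[b; SUM(h)→g](R) ⋈[g=c] S)) ⋈[f=h] R) → 2

|E| = 2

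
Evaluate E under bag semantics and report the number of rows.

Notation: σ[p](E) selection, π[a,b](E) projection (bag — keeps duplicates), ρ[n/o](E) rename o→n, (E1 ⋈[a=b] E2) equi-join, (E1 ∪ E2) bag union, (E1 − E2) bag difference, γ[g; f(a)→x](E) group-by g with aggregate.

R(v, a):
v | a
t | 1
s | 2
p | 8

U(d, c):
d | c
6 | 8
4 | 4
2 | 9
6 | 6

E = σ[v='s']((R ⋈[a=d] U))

Stepwise |·|:
  R → 3
  U → 4
  (R ⋈[a=d] U) → 1
  σ[v='s']((R ⋈[a=d] U)) → 1

|E| = 1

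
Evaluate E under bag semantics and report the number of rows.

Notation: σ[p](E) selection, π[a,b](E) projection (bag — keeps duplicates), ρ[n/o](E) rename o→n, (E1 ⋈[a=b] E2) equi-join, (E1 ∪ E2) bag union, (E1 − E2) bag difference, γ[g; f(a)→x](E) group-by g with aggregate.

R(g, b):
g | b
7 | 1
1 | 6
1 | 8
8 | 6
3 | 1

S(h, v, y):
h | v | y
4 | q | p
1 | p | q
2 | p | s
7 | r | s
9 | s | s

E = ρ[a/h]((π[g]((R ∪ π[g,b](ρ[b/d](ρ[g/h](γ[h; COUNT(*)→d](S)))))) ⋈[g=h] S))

Subexpression sizes:
  R → 5
  S → 5
  γ[h; COUNT(*)→d](S) → 5
  ρ[g/h](γ[h; COUNT(*)→d](S)) → 5
  ρ[b/d](ρ[g/h](γ[h; COUNT(*)→d](S))) → 5
  π[g,b](ρ[b/d](ρ[g/h](γ[h; COUNT(*)→d](S)))) → 5
  (R ∪ π[g,b](ρ[b/d](ρ[g/h](γ[h; COUNT(*)→d](S))))) → 10
  π[g]((R ∪ π[g,b](ρ[b/d](ρ[g/h](γ[h; COUNT(*)→d](S)))))) → 10
  S → 5
  (π[g]((R ∪ π[g,b](ρ[b/d](ρ[g/h](γ[h; COUNT(*)→d](S)))))) ⋈[g=h] S) → 8
  ρ[a/h]((π[g]((R ∪ π[g,b](ρ[b/d](ρ[g/h](γ[h; COUNT(*)→d](S)))))) ⋈[g=h] S)) → 8

|E| = 8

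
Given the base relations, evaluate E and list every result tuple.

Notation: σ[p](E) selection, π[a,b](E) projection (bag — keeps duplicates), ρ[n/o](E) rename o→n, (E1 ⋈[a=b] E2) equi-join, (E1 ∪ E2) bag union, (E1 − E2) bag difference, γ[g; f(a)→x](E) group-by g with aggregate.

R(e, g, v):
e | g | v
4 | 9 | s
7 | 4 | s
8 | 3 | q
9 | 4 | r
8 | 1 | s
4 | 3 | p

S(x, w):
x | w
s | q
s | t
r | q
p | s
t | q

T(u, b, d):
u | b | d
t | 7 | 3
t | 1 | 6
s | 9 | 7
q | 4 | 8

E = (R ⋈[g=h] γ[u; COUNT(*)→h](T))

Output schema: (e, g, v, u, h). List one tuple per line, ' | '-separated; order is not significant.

Subexpression sizes:
  R → 6
  T → 4
  γ[u; COUNT(*)→h](T) → 3
  (R ⋈[g=h] γ[u; COUNT(*)→h](T)) → 2

== RESULT ==
e | g | v | u | h
8 | 1 | s | q | 1
8 | 1 | s | s | 1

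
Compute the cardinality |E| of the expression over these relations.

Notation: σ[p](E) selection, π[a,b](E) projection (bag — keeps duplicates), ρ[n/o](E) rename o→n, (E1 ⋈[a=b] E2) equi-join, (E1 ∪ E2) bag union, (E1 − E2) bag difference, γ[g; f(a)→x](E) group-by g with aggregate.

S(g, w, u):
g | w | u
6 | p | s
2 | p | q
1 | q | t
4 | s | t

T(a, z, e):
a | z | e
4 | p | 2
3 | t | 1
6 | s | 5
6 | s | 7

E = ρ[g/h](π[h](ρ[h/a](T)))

Stepwise |·|:
  T → 4
  ρ[h/a](T) → 4
  π[h](ρ[h/a](T)) → 4
  ρ[g/h](π[h](ρ[h/a](T))) → 4

|E| = 4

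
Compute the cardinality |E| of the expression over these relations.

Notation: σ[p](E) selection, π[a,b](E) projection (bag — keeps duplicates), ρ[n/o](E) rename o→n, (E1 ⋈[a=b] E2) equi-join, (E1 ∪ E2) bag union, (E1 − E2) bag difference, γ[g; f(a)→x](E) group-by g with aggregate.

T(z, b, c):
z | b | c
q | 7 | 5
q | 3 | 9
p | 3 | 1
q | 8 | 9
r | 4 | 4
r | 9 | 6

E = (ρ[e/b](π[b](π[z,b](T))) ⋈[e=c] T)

Row counts bottom-up:
  T → 6
  π[z,b](T) → 6
  π[b](π[z,b](T)) → 6
  ρ[e/b](π[b](π[z,b](T))) → 6
  T → 6
  (ρ[e/b](π[b](π[z,b](T))) ⋈[e=c] T) → 3

|E| = 3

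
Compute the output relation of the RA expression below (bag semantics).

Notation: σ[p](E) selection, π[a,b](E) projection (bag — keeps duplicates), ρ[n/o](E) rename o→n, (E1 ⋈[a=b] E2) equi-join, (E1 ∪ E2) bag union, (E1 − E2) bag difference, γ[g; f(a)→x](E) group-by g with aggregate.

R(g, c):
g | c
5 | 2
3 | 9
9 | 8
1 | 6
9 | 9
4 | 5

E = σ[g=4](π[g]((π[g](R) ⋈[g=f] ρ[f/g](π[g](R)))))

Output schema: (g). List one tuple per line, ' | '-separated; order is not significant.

Row counts bottom-up:
  R → 6
  π[g](R) → 6
  R → 6
  π[g](R) → 6
  ρ[f/g](π[g](R)) → 6
  (π[g](R) ⋈[g=f] ρ[f/g](π[g](R))) → 8
  π[g]((π[g](R) ⋈[g=f] ρ[f/g](π[g](R)))) → 8
  σ[g=4](π[g]((π[g](R) ⋈[g=f] ρ[f/g](π[g](R))))) → 1

== RESULT ==
g
4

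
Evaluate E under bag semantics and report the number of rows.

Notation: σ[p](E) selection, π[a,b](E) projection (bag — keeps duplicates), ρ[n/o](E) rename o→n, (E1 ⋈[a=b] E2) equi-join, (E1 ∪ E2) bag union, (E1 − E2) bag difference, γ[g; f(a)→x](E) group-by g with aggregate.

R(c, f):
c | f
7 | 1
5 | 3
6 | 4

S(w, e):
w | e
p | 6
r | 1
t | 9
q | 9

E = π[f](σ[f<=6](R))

Per-node cardinality:
  R → 3
  σ[f<=6](R) → 3
  π[f](σ[f<=6](R)) → 3

|E| = 3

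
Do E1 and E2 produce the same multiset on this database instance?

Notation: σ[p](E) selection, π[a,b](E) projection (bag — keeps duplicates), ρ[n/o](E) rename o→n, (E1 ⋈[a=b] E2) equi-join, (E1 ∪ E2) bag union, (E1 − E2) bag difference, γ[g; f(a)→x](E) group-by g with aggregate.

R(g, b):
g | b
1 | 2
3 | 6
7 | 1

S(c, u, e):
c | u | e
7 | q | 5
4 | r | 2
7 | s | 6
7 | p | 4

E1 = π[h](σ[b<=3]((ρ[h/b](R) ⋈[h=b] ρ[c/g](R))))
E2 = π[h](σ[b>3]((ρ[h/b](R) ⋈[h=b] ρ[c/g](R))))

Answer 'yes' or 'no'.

E1 stepwise |·|:
  R → 3
  ρ[h/b](R) → 3
  R → 3
  ρ[c/g](R) → 3
  (ρ[h/b](R) ⋈[h=b] ρ[c/g](R)) → 3
  σ[b<=3]((ρ[h/b](R) ⋈[h=b] ρ[c/g](R))) → 2
  π[h](σ[b<=3]((ρ[h/b](R) ⋈[h=b] ρ[c/g](R)))) → 2
E2 stepwise |·|:
  R → 3
  ρ[h/b](R) → 3
  R → 3
  ρ[c/g](R) → 3
  (ρ[h/b](R) ⋈[h=b] ρ[c/g](R)) → 3
  σ[b>3]((ρ[h/b](R) ⋈[h=b] ρ[c/g](R))) → 1
  π[h](σ[b>3]((ρ[h/b](R) ⋈[h=b] ρ[c/g](R)))) → 1

E1 result:
h
1
2
E2 result:
h
6
Witness: (6,) appears 0× in E1 but 1× in E2.

no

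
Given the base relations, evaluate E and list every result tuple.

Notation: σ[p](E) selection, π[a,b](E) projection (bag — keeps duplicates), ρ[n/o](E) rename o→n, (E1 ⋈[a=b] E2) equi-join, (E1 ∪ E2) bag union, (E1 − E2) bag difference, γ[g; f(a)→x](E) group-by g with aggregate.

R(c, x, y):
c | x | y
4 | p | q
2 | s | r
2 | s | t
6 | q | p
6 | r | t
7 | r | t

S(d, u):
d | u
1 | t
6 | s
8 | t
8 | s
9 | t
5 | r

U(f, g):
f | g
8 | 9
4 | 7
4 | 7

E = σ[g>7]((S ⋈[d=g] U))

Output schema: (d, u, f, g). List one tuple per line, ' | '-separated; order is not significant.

Subexpression sizes:
  S → 6
  U → 3
  (S ⋈[d=g] U) → 1
  σ[g>7]((S ⋈[d=g] U)) → 1

== RESULT ==
d | u | f | g
9 | t | 8 | 9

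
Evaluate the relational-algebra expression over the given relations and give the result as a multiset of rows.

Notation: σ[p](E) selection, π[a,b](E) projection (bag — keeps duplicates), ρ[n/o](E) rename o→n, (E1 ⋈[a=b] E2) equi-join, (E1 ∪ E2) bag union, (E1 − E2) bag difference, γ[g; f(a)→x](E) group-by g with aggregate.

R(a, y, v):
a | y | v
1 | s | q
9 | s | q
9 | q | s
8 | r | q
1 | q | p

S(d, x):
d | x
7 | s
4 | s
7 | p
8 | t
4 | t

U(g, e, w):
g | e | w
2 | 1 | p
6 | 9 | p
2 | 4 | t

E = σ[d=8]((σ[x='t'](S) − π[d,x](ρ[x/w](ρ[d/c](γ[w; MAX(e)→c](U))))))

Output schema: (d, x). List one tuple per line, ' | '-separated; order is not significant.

Subexpression sizes:
  S → 5
  σ[x='t'](S) → 2
  U → 3
  γ[w; MAX(e)→c](U) → 2
  ρ[d/c](γ[w; MAX(e)→c](U)) → 2
  ρ[x/w](ρ[d/c](γ[w; MAX(e)→c](U))) → 2
  π[d,x](ρ[x/w](ρ[d/c](γ[w; MAX(e)→c](U)))) → 2
  (σ[x='t'](S) − π[d,x](ρ[x/w](ρ[d/c](γ[w; MAX(e)→c](U))))) → 1
  σ[d=8]((σ[x='t'](S) − π[d,x](ρ[x/w](ρ[d/c](γ[w; MAX(e)→c](U)))))) → 1

== RESULT ==
d | x
8 | t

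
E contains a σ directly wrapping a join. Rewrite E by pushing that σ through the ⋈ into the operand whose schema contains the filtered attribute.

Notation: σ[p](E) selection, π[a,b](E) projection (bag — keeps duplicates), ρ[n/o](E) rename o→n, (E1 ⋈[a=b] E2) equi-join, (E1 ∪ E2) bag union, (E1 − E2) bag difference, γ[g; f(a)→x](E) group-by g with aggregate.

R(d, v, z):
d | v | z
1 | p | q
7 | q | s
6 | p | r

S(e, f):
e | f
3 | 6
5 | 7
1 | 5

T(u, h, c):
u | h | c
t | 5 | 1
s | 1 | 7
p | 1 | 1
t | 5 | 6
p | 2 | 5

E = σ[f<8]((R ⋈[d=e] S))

σ filters on f, owned by the right side.
E' = (R ⋈[d=e] σ[f<8](S))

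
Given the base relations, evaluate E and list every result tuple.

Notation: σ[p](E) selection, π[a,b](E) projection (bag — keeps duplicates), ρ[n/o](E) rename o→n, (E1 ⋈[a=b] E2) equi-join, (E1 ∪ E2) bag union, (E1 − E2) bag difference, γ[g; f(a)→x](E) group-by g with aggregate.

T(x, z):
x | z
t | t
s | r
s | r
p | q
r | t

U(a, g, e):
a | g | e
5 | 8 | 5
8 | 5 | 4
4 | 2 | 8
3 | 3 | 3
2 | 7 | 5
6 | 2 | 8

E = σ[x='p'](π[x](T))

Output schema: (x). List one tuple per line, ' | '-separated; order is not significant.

Subexpression sizes:
  T → 5
  π[x](T) → 5
  σ[x='p'](π[x](T)) → 1

== RESULT ==
x
p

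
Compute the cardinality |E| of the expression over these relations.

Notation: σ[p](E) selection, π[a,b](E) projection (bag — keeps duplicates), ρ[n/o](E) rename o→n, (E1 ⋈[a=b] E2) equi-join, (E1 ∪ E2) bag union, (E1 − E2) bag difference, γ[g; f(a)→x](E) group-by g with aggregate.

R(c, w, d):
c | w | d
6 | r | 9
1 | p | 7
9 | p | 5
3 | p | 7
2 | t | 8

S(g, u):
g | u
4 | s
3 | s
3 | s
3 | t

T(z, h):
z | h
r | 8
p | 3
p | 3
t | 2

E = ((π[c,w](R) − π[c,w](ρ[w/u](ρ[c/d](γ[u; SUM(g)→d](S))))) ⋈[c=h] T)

Subexpression sizes:
  R → 5
  π[c,w](R) → 5
  S → 4
  γ[u; SUM(g)→d](S) → 2
  ρ[c/d](γ[u; SUM(g)→d](S)) → 2
  ρ[w/u](ρ[c/d](γ[u; SUM(g)→d](S))) → 2
  π[c,w](ρ[w/u](ρ[c/d](γ[u; SUM(g)→d](S)))) → 2
  (π[c,w](R) − π[c,w](ρ[w/u](ρ[c/d](γ[u; SUM(g)→d](S))))) → 5
  T → 4
  ((π[c,w](R) − π[c,w](ρ[w/u](ρ[c/d](γ[u; SUM(g)→d](S))))) ⋈[c=h] T) → 3

|E| = 3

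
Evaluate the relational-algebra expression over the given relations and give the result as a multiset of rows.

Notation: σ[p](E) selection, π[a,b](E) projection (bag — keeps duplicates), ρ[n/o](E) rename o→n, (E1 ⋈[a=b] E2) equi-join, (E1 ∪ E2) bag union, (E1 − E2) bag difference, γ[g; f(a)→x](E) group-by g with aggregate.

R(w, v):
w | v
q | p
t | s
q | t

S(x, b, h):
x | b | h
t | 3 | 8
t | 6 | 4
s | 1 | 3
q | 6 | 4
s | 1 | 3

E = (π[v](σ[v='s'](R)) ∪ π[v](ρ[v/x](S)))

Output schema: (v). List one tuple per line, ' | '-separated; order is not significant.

Per-node cardinality:
  R → 3
  σ[v='s'](R) → 1
  π[v](σ[v='s'](R)) → 1
  S → 5
  ρ[v/x](S) → 5
  π[v](ρ[v/x](S)) → 5
  (π[v](σ[v='s'](R)) ∪ π[v](ρ[v/x](S))) → 6

== RESULT ==
v
q
s
s
s
t
t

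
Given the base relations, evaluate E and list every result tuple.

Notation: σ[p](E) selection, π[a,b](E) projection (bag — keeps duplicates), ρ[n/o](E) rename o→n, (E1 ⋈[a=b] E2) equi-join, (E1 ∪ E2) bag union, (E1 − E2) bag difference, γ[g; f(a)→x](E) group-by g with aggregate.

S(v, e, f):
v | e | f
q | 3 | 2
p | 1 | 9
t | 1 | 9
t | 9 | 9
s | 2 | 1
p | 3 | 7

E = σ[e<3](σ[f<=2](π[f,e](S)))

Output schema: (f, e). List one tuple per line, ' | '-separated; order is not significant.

Stepwise |·|:
  S → 6
  π[f,e](S) → 6
  σ[f<=2](π[f,e](S)) → 2
  σ[e<3](σ[f<=2](π[f,e](S))) → 1

== RESULT ==
f | e
1 | 2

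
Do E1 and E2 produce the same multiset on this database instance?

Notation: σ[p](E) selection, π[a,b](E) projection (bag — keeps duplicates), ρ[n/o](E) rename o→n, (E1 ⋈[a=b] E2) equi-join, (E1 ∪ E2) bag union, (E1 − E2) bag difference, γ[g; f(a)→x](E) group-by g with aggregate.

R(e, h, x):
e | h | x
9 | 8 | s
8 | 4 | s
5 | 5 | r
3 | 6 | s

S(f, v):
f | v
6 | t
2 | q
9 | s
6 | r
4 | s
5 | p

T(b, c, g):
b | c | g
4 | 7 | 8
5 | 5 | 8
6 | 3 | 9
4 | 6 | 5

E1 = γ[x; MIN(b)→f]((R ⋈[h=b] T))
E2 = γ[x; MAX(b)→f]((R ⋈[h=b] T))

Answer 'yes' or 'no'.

E1 stepwise |·|:
  R → 4
  T → 4
  (R ⋈[h=b] T) → 4
  γ[x; MIN(b)→f]((R ⋈[h=b] T)) → 2
E2 stepwise |·|:
  R → 4
  T → 4
  (R ⋈[h=b] T) → 4
  γ[x; MAX(b)→f]((R ⋈[h=b] T)) → 2

E1 result:
x | f
r | 5
s | 4
E2 result:
x | f
r | 5
s | 6
Witness: ('s', 4) appears 1× in E1 but 0× in E2.

no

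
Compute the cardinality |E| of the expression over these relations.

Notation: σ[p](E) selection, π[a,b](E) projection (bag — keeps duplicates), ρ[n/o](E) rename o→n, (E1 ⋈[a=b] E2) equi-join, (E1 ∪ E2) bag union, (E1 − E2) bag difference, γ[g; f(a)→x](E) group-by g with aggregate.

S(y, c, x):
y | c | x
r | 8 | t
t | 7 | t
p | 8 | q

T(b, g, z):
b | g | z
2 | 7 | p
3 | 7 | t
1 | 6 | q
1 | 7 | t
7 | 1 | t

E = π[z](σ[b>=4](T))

Stepwise |·|:
  T → 5
  σ[b>=4](T) → 1
  π[z](σ[b>=4](T)) → 1

|E| = 1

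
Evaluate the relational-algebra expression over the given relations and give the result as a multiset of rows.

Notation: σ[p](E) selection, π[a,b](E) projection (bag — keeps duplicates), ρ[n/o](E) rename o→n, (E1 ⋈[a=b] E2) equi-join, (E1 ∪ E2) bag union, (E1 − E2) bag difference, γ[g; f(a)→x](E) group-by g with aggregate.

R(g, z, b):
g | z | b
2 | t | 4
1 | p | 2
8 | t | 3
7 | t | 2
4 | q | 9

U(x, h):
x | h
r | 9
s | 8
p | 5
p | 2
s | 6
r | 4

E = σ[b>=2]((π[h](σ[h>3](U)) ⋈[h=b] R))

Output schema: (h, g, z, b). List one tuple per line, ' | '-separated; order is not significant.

Row counts bottom-up:
  U → 6
  σ[h>3](U) → 5
  π[h](σ[h>3](U)) → 5
  R → 5
  (π[h](σ[h>3](U)) ⋈[h=b] R) → 2
  σ[b>=2]((π[h](σ[h>3](U)) ⋈[h=b] R)) → 2

== RESULT ==
h | g | z | b
4 | 2 | t | 4
9 | 4 | q | 9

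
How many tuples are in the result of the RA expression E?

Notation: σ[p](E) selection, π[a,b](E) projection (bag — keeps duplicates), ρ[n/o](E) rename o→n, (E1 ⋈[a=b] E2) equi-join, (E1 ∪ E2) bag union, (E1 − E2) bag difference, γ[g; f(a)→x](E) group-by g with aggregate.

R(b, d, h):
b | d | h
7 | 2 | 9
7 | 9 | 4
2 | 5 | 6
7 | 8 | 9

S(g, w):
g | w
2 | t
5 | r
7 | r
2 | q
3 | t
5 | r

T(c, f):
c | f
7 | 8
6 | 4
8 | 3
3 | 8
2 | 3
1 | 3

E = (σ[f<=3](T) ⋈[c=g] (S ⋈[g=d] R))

Stepwise |·|:
  T → 6
  σ[f<=3](T) → 3
  S → 6
  R → 4
  (S ⋈[g=d] R) → 4
  (σ[f<=3](T) ⋈[c=g] (S ⋈[g=d] R)) → 2

|E| = 2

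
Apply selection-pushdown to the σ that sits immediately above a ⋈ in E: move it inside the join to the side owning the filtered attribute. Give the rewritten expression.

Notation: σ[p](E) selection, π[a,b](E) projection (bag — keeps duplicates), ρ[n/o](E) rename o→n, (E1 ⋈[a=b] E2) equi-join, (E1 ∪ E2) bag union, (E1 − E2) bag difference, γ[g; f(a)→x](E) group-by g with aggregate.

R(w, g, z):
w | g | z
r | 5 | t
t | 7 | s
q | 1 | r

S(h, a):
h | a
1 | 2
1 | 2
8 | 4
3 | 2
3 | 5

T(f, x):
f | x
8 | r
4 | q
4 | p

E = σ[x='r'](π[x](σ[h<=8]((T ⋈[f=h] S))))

σ filters on h, owned by the right side.
E' = σ[x='r'](π[x]((T ⋈[f=h] σ[h<=8](S))))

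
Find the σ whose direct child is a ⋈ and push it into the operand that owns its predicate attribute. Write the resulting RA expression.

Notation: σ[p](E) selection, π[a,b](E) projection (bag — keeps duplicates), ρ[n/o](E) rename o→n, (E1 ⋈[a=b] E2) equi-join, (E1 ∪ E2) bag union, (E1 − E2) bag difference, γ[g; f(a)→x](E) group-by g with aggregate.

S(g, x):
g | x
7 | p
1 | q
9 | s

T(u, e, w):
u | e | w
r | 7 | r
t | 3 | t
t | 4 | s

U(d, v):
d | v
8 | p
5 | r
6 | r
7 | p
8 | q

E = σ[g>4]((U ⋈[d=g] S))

σ filters on g, owned by the right side.
E' = (U ⋈[d=g] σ[g>4](S))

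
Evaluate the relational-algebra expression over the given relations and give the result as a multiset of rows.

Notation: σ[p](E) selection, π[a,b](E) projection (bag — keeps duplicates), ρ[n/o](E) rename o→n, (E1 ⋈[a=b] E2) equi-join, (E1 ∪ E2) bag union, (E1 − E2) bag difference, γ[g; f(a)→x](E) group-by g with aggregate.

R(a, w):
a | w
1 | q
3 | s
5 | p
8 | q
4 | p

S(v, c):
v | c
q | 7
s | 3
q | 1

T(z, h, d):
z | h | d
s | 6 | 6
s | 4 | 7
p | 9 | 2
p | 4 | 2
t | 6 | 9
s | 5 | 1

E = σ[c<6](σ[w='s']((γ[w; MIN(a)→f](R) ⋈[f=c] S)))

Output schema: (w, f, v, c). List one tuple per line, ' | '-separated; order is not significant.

Subexpression sizes:
  R → 5
  γ[w; MIN(a)→f](R) → 3
  S → 3
  (γ[w; MIN(a)→f](R) ⋈[f=c] S) → 2
  σ[w='s']((γ[w; MIN(a)→f](R) ⋈[f=c] S)) → 1
  σ[c<6](σ[w='s']((γ[w; MIN(a)→f](R) ⋈[f=c] S))) → 1

== RESULT ==
w | f | v | c
s | 3 | s | 3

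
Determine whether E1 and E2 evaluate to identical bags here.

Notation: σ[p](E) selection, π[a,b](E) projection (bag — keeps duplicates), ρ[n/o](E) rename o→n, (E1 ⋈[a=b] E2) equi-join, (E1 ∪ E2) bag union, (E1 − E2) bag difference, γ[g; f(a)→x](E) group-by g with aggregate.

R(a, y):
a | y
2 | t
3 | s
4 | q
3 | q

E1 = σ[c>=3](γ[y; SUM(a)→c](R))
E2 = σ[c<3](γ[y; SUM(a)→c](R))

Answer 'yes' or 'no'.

E1 per-node cardinality:
  R → 4
  γ[y; SUM(a)→c](R) → 3
  σ[c>=3](γ[y; SUM(a)→c](R)) → 2
E2 per-node cardinality:
  R → 4
  γ[y; SUM(a)→c](R) → 3
  σ[c<3](γ[y; SUM(a)→c](R)) → 1

E1 result:
y | c
q | 7
s | 3
E2 result:
y | c
t | 2
Witness: ('t', 2) appears 0× in E1 but 1× in E2.

no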